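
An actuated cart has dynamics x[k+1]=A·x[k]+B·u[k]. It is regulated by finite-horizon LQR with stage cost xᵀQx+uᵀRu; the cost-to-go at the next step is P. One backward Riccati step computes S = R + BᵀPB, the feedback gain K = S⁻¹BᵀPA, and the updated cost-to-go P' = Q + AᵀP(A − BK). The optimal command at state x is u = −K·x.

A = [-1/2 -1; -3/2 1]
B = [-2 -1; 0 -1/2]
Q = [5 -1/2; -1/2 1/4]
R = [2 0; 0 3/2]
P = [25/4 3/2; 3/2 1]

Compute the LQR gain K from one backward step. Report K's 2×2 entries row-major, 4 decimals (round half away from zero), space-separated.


0.1839 0.3347 0.4132 0.0331

BᵀP = [-12.5000 -3.0000; -7.0000 -2.0000]
S = R + BᵀPB = [2 0; 0 3/2] + [25.0000 14.0000; 14.0000 8.0000] = [27.0000 14.0000; 14.0000 9.5000]
BᵀPA = [10.7500 9.5000; 6.5000 5.0000]
K = S⁻¹·BᵀPA = [0.1839 0.3347; 0.4132 0.0331]
A−BK = [0.2810 -0.2975; -1.2934 1.0165]
AᵀP(A−BK) = [1.3998 -0.6880; -0.6880 0.9050]
P' = Q + AᵀP(A−BK) = [6.3998 -1.1880; -1.1880 1.1550]
tr(P') = 7.5548


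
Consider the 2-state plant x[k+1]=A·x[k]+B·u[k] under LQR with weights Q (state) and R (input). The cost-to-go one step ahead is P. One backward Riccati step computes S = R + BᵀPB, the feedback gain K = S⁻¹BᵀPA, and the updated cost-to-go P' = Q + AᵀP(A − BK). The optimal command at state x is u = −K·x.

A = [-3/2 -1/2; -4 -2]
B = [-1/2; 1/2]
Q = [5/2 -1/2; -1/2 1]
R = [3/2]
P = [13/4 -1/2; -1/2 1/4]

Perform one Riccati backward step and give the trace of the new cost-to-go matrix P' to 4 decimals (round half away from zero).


8.9554

BᵀP = [-1.8750 0.3750]
S = R + BᵀPB = [3/2] + [1.1250] = [2.6250]
BᵀPA = [1.3125 0.1875]
K = S⁻¹·BᵀPA = [0.5000 0.0714]
A−BK = [-1.2500 -0.4643; -4.2500 -2.0357]
AᵀP(A−BK) = [4.6563 1.8438; 1.8438 0.7991]
P' = Q + AᵀP(A−BK) = [7.1563 1.3438; 1.3438 1.7991]
tr(P') = 8.9554


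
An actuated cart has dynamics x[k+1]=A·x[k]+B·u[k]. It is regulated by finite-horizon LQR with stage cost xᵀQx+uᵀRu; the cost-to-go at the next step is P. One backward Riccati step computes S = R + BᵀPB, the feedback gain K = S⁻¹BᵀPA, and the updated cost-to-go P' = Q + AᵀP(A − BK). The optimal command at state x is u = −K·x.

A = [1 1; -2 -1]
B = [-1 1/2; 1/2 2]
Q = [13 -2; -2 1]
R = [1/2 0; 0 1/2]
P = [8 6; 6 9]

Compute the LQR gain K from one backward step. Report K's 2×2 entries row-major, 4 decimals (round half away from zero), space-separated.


BᵀP = [-5.0000 -1.5000; 16.0000 21.0000]
S = R + BᵀPB = [1/2 0; 0 1/2] + [4.2500 -5.5000; -5.5000 50.0000] = [4.7500 -5.5000; -5.5000 50.5000]
BᵀPA = [-2.0000 -3.5000; -26.0000 -5.0000]
K = S⁻¹·BᵀPA = [-1.1640 -0.9744; -0.6416 -0.2051]
A−BK = [0.1568 0.1282; -0.1348 -0.1026]
AᵀP(A−BK) = [0.9899 0.7179; 0.7179 0.5641]
P' = Q + AᵀP(A−BK) = [13.9899 -1.2821; -1.2821 1.5641]
tr(P') = 15.5540

-1.1640 -0.9744 -0.6416 -0.2051


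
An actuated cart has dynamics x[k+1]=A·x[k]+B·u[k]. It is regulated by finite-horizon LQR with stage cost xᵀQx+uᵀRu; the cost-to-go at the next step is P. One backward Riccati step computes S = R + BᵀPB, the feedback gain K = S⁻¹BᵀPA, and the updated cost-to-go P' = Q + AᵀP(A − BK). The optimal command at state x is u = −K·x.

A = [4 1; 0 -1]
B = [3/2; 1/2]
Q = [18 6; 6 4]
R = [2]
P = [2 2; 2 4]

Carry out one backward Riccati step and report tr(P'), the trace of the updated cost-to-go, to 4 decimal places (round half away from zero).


BᵀP = [4.0000 5.0000]
S = R + BᵀPB = [2] + [8.5000] = [10.5000]
BᵀPA = [16.0000 -1.0000]
K = S⁻¹·BᵀPA = [1.5238 -0.0952]
A−BK = [1.7143 1.1429; -0.7619 -0.9524]
AᵀP(A−BK) = [7.6190 1.5238; 1.5238 1.9048]
P' = Q + AᵀP(A−BK) = [25.6190 7.5238; 7.5238 5.9048]
tr(P') = 31.5238

31.5238


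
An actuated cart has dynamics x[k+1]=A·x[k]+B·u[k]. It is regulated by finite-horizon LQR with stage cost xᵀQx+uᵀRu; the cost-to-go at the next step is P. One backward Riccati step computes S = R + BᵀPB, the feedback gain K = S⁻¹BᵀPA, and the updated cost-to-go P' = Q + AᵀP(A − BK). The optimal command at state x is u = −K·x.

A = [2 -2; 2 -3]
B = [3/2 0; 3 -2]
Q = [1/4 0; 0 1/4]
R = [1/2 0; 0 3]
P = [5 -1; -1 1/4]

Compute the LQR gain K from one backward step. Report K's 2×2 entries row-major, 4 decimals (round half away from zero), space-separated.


BᵀP = [4.5000 -0.7500; 2.0000 -0.5000]
S = R + BᵀPB = [1/2 0; 0 3] + [4.5000 1.5000; 1.5000 1.0000] = [5.0000 1.5000; 1.5000 4.0000]
BᵀPA = [7.5000 -6.7500; 3.0000 -2.5000]
K = S⁻¹·BᵀPA = [1.4366 -1.3099; 0.2113 -0.1338]
A−BK = [-0.1549 -0.0352; -1.8873 0.6620]
AᵀP(A−BK) = [1.5915 -1.2746; -1.2746 1.0739]
P' = Q + AᵀP(A−BK) = [1.8415 -1.2746; -1.2746 1.3239]
tr(P') = 3.1655

1.4366 -1.3099 0.2113 -0.1338


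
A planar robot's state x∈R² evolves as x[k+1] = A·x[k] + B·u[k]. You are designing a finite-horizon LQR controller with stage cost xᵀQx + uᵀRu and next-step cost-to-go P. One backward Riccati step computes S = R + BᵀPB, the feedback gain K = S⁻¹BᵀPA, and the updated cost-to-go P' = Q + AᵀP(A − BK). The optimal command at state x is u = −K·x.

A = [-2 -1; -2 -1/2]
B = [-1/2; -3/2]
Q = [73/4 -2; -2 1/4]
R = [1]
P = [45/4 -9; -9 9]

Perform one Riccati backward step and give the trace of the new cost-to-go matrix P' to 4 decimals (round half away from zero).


BᵀP = [7.8750 -9.0000]
S = R + BᵀPB = [1] + [9.5625] = [10.5625]
BᵀPA = [2.2500 -3.3750]
K = S⁻¹·BᵀPA = [0.2130 -0.3195]
A−BK = [-1.8935 -1.1598; -1.6805 -0.9793]
AᵀP(A−BK) = [8.5207 5.2189; 5.2189 3.4216]
P' = Q + AᵀP(A−BK) = [26.7707 3.2189; 3.2189 3.6716]
tr(P') = 30.4423

30.4423


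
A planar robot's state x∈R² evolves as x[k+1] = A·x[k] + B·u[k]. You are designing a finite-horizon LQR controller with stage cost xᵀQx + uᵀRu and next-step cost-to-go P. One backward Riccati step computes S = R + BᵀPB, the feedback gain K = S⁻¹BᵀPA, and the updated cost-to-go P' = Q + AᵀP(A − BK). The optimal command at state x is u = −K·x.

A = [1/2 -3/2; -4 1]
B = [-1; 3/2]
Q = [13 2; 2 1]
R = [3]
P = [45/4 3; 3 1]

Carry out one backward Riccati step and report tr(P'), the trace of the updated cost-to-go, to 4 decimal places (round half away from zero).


BᵀP = [-6.7500 -1.5000]
S = R + BᵀPB = [3] + [4.5000] = [7.5000]
BᵀPA = [2.6250 8.6250]
K = S⁻¹·BᵀPA = [0.3500 1.1500]
A−BK = [0.8500 -0.3500; -4.5250 -0.7250]
AᵀP(A−BK) = [5.8938 4.0438; 4.0438 7.3938]
P' = Q + AᵀP(A−BK) = [18.8938 6.0438; 6.0438 8.3938]
tr(P') = 27.2875

27.2875


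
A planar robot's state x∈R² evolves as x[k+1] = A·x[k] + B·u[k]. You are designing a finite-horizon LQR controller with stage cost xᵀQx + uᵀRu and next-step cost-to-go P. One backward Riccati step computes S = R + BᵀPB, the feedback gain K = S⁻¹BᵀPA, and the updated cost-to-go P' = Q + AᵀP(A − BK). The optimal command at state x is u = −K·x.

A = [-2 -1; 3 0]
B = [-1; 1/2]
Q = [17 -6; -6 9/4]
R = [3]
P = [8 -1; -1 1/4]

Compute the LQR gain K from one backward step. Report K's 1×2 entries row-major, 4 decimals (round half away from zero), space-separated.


1.6891 0.7047

BᵀP = [-8.5000 1.1250]
S = R + BᵀPB = [3] + [9.0625] = [12.0625]
BᵀPA = [20.3750 8.5000]
K = S⁻¹·BᵀPA = [1.6891 0.7047]
A−BK = [-0.3109 -0.2953; 2.1554 -0.3523]
AᵀP(A−BK) = [11.8342 4.6425; 4.6425 2.0104]
P' = Q + AᵀP(A−BK) = [28.8342 -1.3575; -1.3575 4.2604]
tr(P') = 33.0946


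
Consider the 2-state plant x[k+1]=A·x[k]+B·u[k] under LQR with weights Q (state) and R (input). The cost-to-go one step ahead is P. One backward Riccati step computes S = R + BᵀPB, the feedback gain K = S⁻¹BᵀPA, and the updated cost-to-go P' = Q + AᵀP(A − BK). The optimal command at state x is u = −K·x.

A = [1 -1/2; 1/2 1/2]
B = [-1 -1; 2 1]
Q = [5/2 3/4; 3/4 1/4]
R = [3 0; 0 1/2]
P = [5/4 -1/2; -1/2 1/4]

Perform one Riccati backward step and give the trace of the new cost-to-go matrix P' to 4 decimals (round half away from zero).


2.9986

BᵀP = [-2.2500 1.0000; -1.7500 0.7500]
S = R + BᵀPB = [3 0; 0 1/2] + [4.2500 3.2500; 3.2500 2.5000] = [7.2500 3.2500; 3.2500 3.0000]
BᵀPA = [-1.7500 1.6250; -1.3750 1.2500]
K = S⁻¹·BᵀPA = [-0.0698 0.0726; -0.3827 0.3380]
A−BK = [0.5475 -0.0894; 1.0223 0.0168]
AᵀP(A−BK) = [0.1641 -0.0957; -0.0957 0.0845]
P' = Q + AᵀP(A−BK) = [2.6641 0.6543; 0.6543 0.3345]
tr(P') = 2.9986


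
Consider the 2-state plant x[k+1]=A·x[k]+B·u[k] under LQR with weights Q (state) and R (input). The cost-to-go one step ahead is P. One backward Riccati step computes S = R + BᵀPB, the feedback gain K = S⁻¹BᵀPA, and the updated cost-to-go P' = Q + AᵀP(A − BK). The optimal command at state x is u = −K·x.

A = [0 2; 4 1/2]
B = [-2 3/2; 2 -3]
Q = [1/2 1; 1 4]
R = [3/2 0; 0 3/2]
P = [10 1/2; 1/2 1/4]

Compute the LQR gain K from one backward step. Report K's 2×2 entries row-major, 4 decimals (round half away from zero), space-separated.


-0.4014 -0.9498 -0.4983 0.0623

BᵀP = [-19.0000 -0.5000; 13.5000 0.0000]
S = R + BᵀPB = [3/2 0; 0 3/2] + [37.0000 -27.0000; -27.0000 20.2500] = [38.5000 -27.0000; -27.0000 21.7500]
BᵀPA = [-2.0000 -38.2500; 0.0000 27.0000]
K = S⁻¹·BᵀPA = [-0.4014 -0.9498; -0.4983 0.0623]
A−BK = [-0.0554 0.0069; 3.3080 2.5865]
AᵀP(A−BK) = [3.1972 2.6003; 2.6003 3.0500]
P' = Q + AᵀP(A−BK) = [3.6972 3.6003; 3.6003 7.0500]
tr(P') = 10.7472


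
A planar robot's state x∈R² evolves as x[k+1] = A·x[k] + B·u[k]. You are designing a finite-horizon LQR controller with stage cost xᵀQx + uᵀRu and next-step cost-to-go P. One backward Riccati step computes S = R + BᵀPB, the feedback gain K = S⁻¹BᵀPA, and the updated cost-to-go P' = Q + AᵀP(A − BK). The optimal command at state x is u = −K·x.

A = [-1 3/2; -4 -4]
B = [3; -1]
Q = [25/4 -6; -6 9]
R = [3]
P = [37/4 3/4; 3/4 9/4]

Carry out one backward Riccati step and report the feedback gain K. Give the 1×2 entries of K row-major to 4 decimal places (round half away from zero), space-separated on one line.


BᵀP = [27.0000 0.0000]
S = R + BᵀPB = [3] + [81.0000] = [84.0000]
BᵀPA = [-27.0000 40.5000]
K = S⁻¹·BᵀPA = [-0.3214 0.4821]
A−BK = [-0.0357 0.0536; -4.3214 -3.5179]
AᵀP(A−BK) = [42.5714 33.6429; 33.6429 28.2857]
P' = Q + AᵀP(A−BK) = [48.8214 27.6429; 27.6429 37.2857]
tr(P') = 86.1071

-0.3214 0.4821


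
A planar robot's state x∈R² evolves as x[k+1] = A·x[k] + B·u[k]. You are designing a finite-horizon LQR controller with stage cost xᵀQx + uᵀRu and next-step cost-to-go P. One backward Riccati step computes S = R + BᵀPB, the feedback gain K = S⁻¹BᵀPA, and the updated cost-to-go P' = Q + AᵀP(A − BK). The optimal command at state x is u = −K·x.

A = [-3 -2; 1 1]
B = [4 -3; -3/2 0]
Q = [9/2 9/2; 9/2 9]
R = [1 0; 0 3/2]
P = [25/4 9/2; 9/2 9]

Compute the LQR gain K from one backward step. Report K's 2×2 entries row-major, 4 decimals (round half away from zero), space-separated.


-0.6335 -0.6026 0.1397 -0.1557

BᵀP = [18.2500 4.5000; -18.7500 -13.5000]
S = R + BᵀPB = [1 0; 0 3/2] + [66.2500 -54.7500; -54.7500 56.2500] = [67.2500 -54.7500; -54.7500 57.7500]
BᵀPA = [-50.2500 -32.0000; 42.7500 24.0000]
K = S⁻¹·BᵀPA = [-0.6335 -0.6026; 0.1397 -0.1557]
A−BK = [-0.0470 -0.0567; 0.0497 0.0961]
AᵀP(A−BK) = [0.4456 0.3758; 0.3758 0.4537]
P' = Q + AᵀP(A−BK) = [4.9456 4.8758; 4.8758 9.4537]
tr(P') = 14.3993


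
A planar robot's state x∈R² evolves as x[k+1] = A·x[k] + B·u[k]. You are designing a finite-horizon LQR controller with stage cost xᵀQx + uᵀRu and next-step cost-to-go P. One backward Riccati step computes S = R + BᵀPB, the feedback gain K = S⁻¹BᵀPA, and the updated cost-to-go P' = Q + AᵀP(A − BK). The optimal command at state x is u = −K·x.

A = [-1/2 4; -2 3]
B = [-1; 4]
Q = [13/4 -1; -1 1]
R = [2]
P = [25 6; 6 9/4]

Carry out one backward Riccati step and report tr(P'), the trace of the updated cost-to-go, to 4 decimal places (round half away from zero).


BᵀP = [-1.0000 3.0000]
S = R + BᵀPB = [2] + [13.0000] = [15.0000]
BᵀPA = [-5.5000 5.0000]
K = S⁻¹·BᵀPA = [-0.3667 0.3333]
A−BK = [-0.8667 4.3333; -0.5333 1.6667]
AᵀP(A−BK) = [25.2333 -118.6667; -118.6667 562.5833]
P' = Q + AᵀP(A−BK) = [28.4833 -119.6667; -119.6667 563.5833]
tr(P') = 592.0667

592.0667


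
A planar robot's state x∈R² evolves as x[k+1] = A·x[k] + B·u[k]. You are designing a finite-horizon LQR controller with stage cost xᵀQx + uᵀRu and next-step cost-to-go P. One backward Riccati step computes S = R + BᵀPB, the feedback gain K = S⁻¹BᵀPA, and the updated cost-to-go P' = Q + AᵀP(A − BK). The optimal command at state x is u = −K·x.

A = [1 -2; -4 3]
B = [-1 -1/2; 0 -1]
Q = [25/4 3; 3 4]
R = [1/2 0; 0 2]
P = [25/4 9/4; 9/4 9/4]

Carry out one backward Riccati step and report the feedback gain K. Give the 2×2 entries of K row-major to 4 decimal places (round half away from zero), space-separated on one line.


BᵀP = [-6.2500 -2.2500; -5.3750 -3.3750]
S = R + BᵀPB = [1/2 0; 0 2] + [6.2500 5.3750; 5.3750 6.0625] = [6.7500 5.3750; 5.3750 8.0625]
BᵀPA = [2.7500 5.7500; 8.1250 0.6250]
K = S⁻¹·BᵀPA = [-0.8421 1.6842; 1.5692 -1.0453]
A−BK = [0.9425 -0.8384; -2.4308 1.9547]
AᵀP(A−BK) = [13.8164 -10.8886; -10.8886 9.2191]
P' = Q + AᵀP(A−BK) = [20.0664 -7.8886; -7.8886 13.2191]
tr(P') = 33.2855

-0.8421 1.6842 1.5692 -1.0453


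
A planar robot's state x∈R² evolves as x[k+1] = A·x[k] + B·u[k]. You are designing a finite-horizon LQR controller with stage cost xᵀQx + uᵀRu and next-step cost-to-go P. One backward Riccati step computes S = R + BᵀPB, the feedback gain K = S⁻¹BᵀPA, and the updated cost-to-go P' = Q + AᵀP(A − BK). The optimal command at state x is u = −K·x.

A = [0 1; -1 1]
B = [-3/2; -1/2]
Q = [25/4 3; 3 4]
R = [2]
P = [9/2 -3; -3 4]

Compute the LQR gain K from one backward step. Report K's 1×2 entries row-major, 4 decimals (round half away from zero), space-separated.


BᵀP = [-5.2500 2.5000]
S = R + BᵀPB = [2] + [6.6250] = [8.6250]
BᵀPA = [-2.5000 -2.7500]
K = S⁻¹·BᵀPA = [-0.2899 -0.3188]
A−BK = [-0.4348 0.5217; -1.1449 0.8406]
AᵀP(A−BK) = [3.2754 -1.7971; -1.7971 1.6232]
P' = Q + AᵀP(A−BK) = [9.5254 1.2029; 1.2029 5.6232]
tr(P') = 15.1486

-0.2899 -0.3188


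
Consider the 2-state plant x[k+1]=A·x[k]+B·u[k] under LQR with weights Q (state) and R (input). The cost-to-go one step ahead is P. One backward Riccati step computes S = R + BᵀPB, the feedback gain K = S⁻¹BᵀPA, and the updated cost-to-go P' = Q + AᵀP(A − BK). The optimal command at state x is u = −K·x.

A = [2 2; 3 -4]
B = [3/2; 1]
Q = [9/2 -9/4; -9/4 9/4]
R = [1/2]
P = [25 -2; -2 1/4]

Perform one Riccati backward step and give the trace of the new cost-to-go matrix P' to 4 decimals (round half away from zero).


11.9498

BᵀP = [35.5000 -2.7500]
S = R + BᵀPB = [1/2] + [50.5000] = [51.0000]
BᵀPA = [62.7500 82.0000]
K = S⁻¹·BᵀPA = [1.2304 1.6078]
A−BK = [0.1544 -0.4118; 1.7696 -5.6078]
AᵀP(A−BK) = [1.0429 0.1078; 0.1078 4.1569]
P' = Q + AᵀP(A−BK) = [5.5429 -2.1422; -2.1422 6.4069]
tr(P') = 11.9498


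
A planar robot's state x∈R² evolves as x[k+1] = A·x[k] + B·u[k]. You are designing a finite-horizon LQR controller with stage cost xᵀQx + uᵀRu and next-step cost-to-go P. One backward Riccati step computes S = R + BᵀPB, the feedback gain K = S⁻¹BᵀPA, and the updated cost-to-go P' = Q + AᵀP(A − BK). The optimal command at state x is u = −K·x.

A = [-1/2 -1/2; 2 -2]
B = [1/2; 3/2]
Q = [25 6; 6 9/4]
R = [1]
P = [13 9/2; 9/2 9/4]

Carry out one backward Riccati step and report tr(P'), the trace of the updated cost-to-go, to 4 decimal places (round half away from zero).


30.5263

BᵀP = [13.2500 5.6250]
S = R + BᵀPB = [1] + [15.0625] = [16.0625]
BᵀPA = [4.6250 -17.8750]
K = S⁻¹·BᵀPA = [0.2879 -1.1128]
A−BK = [-0.6440 0.0564; 1.5681 -0.3307]
AᵀP(A−BK) = [1.9183 -0.6031; -0.6031 1.3580]
P' = Q + AᵀP(A−BK) = [26.9183 5.3969; 5.3969 3.6080]
tr(P') = 30.5263


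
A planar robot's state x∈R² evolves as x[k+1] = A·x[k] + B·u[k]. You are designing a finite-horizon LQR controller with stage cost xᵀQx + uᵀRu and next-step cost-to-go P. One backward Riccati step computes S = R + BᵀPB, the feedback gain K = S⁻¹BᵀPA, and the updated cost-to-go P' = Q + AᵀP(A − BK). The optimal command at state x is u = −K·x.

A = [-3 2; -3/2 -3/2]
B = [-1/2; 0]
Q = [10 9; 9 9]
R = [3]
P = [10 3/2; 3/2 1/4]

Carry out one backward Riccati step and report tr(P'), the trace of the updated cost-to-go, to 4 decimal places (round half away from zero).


BᵀP = [-5.0000 -0.7500]
S = R + BᵀPB = [3] + [2.5000] = [5.5000]
BᵀPA = [16.1250 -8.8750]
K = S⁻¹·BᵀPA = [2.9318 -1.6136]
A−BK = [-1.5341 1.1932; -1.5000 -1.5000]
AᵀP(A−BK) = [56.7869 -31.1676; -31.1676 17.2415]
P' = Q + AᵀP(A−BK) = [66.7869 -22.1676; -22.1676 26.2415]
tr(P') = 93.0284

93.0284


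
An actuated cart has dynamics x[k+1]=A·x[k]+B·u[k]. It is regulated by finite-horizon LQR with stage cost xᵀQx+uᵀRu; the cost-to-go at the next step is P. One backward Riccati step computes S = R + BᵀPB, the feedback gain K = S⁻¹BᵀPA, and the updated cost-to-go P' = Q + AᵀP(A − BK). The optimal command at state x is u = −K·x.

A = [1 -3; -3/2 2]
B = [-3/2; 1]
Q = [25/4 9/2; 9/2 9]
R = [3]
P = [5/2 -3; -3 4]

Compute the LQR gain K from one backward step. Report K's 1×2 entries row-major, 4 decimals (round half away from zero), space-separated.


BᵀP = [-6.7500 8.5000]
S = R + BᵀPB = [3] + [18.6250] = [21.6250]
BᵀPA = [-19.5000 37.2500]
K = S⁻¹·BᵀPA = [-0.9017 1.7225]
A−BK = [-0.3526 -0.4162; -0.5983 0.2775]
AᵀP(A−BK) = [2.9162 -5.4104; -5.4104 10.3353]
P' = Q + AᵀP(A−BK) = [9.1662 -0.9104; -0.9104 19.3353]
tr(P') = 28.5014

-0.9017 1.7225


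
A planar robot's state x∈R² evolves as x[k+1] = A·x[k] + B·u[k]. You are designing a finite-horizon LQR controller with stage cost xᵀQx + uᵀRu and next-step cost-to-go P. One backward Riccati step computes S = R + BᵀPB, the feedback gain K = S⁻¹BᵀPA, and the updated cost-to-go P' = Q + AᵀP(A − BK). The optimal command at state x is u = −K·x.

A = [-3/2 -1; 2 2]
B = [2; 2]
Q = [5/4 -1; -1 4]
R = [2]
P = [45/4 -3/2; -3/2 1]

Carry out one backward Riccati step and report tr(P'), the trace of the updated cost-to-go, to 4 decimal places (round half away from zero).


27.9199

BᵀP = [19.5000 -1.0000]
S = R + BᵀPB = [2] + [37.0000] = [39.0000]
BᵀPA = [-31.2500 -21.5000]
K = S⁻¹·BᵀPA = [-0.8013 -0.5513]
A−BK = [0.1026 0.1026; 3.6026 3.1026]
AᵀP(A−BK) = [13.2724 11.1474; 11.1474 9.3974]
P' = Q + AᵀP(A−BK) = [14.5224 10.1474; 10.1474 13.3974]
tr(P') = 27.9199


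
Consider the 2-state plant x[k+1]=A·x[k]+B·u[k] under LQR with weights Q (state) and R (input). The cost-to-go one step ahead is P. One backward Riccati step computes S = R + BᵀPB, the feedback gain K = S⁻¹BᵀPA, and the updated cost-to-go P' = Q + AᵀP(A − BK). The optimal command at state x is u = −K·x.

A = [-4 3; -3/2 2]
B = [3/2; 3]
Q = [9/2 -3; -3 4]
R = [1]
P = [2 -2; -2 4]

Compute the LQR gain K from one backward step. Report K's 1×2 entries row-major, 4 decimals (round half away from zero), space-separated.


-0.0638 0.3830

BᵀP = [-3.0000 9.0000]
S = R + BᵀPB = [1] + [22.5000] = [23.5000]
BᵀPA = [-1.5000 9.0000]
K = S⁻¹·BᵀPA = [-0.0638 0.3830]
A−BK = [-3.9043 2.4255; -1.3085 0.8511]
AᵀP(A−BK) = [16.9043 -10.4255; -10.4255 6.5532]
P' = Q + AᵀP(A−BK) = [21.4043 -13.4255; -13.4255 10.5532]
tr(P') = 31.9574


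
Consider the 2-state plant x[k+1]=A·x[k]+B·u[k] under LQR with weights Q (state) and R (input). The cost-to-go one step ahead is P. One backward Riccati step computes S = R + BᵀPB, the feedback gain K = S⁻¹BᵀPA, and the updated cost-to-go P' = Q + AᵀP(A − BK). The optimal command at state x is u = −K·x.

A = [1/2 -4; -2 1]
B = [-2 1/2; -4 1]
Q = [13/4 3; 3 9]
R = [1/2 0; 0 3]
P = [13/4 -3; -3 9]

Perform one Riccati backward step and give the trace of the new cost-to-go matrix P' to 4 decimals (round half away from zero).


79.4061

BᵀP = [5.5000 -30.0000; -1.3750 7.5000]
S = R + BᵀPB = [1/2 0; 0 3] + [109.0000 -27.2500; -27.2500 6.8125] = [109.5000 -27.2500; -27.2500 9.8125]
BᵀPA = [62.7500 -52.0000; -15.6875 13.0000]
K = S⁻¹·BᵀPA = [0.5672 -0.4700; -0.0236 0.0196]
A−BK = [1.6462 -4.9498; 0.2923 -0.8996]
AᵀP(A−BK) = [6.8513 -20.1995; -20.1995 60.3048]
P' = Q + AᵀP(A−BK) = [10.1013 -17.1995; -17.1995 69.3048]
tr(P') = 79.4061


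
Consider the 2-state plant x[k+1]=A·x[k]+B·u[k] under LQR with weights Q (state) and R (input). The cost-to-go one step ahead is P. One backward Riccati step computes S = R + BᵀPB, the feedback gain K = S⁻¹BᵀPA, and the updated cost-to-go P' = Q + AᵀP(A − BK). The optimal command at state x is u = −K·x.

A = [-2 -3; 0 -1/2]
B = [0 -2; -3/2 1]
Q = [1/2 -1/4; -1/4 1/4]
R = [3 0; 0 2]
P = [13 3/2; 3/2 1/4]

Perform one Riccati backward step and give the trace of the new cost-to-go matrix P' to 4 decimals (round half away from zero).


BᵀP = [-2.2500 -0.3750; -24.5000 -2.7500]
S = R + BᵀPB = [3 0; 0 2] + [0.5625 4.1250; 4.1250 46.2500] = [3.5625 4.1250; 4.1250 48.2500]
BᵀPA = [4.5000 6.9375; 49.0000 74.8750]
K = S⁻¹·BᵀPA = [0.0969 0.1671; 1.0073 1.5375]
A−BK = [0.0145 0.0751; -0.8620 -1.7869]
AᵀP(A−BK) = [2.2082 3.4092; 3.4092 5.2809]
P' = Q + AᵀP(A−BK) = [2.7082 3.1592; 3.1592 5.5309]
tr(P') = 8.2391

8.2391


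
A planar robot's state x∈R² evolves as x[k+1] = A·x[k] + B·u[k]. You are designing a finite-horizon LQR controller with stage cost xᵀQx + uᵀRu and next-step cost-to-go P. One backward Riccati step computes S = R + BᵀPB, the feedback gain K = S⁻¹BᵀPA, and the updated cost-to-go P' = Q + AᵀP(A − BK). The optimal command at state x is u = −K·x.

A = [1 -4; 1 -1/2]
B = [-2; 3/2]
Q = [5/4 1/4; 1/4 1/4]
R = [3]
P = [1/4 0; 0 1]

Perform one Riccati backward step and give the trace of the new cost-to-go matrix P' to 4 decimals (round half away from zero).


BᵀP = [-0.5000 1.5000]
S = R + BᵀPB = [3] + [3.2500] = [6.2500]
BᵀPA = [1.0000 1.2500]
K = S⁻¹·BᵀPA = [0.1600 0.2000]
A−BK = [1.3200 -3.6000; 0.7600 -0.8000]
AᵀP(A−BK) = [1.0900 -1.7000; -1.7000 4.0000]
P' = Q + AᵀP(A−BK) = [2.3400 -1.4500; -1.4500 4.2500]
tr(P') = 6.5900

6.5900


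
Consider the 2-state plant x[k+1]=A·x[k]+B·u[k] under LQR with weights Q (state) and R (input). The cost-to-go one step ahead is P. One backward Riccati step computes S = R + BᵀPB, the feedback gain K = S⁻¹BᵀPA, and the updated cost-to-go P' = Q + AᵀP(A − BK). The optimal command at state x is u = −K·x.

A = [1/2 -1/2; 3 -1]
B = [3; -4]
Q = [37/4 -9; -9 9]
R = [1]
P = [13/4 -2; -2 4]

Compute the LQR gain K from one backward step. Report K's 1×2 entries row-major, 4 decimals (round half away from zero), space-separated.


BᵀP = [17.7500 -22.0000]
S = R + BᵀPB = [1] + [141.2500] = [142.2500]
BᵀPA = [-57.1250 13.1250]
K = S⁻¹·BᵀPA = [-0.4016 0.0923]
A−BK = [1.7047 -0.7768; 1.3937 -0.6309]
AᵀP(A−BK) = [7.8721 -3.5417; -3.5417 1.6015]
P' = Q + AᵀP(A−BK) = [17.1221 -12.5417; -12.5417 10.6015]
tr(P') = 27.7236

-0.4016 0.0923


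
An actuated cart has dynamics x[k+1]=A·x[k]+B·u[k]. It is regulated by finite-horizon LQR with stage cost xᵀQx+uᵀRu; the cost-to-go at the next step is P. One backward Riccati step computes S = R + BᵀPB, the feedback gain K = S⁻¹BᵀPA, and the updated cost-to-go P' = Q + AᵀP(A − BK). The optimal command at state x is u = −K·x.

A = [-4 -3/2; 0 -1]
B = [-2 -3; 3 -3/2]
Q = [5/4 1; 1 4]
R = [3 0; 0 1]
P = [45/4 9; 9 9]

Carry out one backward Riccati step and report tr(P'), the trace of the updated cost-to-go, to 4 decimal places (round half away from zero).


BᵀP = [4.5000 9.0000; -47.2500 -40.5000]
S = R + BᵀPB = [3 0; 0 1] + [18.0000 -27.0000; -27.0000 202.5000] = [21.0000 -27.0000; -27.0000 203.5000]
BᵀPA = [-18.0000 -15.7500; 189.0000 111.3750]
K = S⁻¹·BᵀPA = [0.4063 -0.0559; 0.9826 0.5399]
A−BK = [-0.2395 0.0079; 0.2552 -0.0226]
AᵀP(A−BK) = [1.5920 0.4561; 0.4561 0.3029]
P' = Q + AᵀP(A−BK) = [2.8420 1.4561; 1.4561 4.3029]
tr(P') = 7.1450

7.1450


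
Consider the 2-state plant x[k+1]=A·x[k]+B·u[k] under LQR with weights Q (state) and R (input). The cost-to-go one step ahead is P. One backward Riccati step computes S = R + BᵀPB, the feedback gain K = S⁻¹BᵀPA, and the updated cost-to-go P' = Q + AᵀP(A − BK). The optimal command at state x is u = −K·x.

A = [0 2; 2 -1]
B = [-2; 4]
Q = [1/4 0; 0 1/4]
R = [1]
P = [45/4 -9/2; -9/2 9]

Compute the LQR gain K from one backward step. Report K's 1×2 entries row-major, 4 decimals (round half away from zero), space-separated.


BᵀP = [-40.5000 45.0000]
S = R + BᵀPB = [1] + [261.0000] = [262.0000]
BᵀPA = [90.0000 -126.0000]
K = S⁻¹·BᵀPA = [0.3435 -0.4809]
A−BK = [0.6870 1.0382; 0.6260 0.9237]
AᵀP(A−BK) = [5.0840 7.2824; 7.2824 11.4046]
P' = Q + AᵀP(A−BK) = [5.3340 7.2824; 7.2824 11.6546]
tr(P') = 16.9885

0.3435 -0.4809


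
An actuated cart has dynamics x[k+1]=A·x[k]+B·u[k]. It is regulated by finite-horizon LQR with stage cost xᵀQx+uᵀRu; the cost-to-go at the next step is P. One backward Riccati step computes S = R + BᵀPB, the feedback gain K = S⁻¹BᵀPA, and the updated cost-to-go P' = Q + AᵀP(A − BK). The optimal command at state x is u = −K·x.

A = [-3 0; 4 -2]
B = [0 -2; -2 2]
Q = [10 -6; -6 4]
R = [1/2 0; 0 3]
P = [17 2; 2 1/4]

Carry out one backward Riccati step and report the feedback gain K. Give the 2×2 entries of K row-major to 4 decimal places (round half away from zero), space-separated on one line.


0.8000 0.2000 1.2571 0.1000

BᵀP = [-4.0000 -0.5000; -30.0000 -3.5000]
S = R + BᵀPB = [1/2 0; 0 3] + [1.0000 7.0000; 7.0000 53.0000] = [1.5000 7.0000; 7.0000 56.0000]
BᵀPA = [10.0000 1.0000; 76.0000 7.0000]
K = S⁻¹·BᵀPA = [0.8000 0.2000; 1.2571 0.1000]
A−BK = [-0.4857 0.2000; 3.0857 -1.8000]
AᵀP(A−BK) = [5.4571 0.4000; 0.4000 0.1000]
P' = Q + AᵀP(A−BK) = [15.4571 -5.6000; -5.6000 4.1000]
tr(P') = 19.5571


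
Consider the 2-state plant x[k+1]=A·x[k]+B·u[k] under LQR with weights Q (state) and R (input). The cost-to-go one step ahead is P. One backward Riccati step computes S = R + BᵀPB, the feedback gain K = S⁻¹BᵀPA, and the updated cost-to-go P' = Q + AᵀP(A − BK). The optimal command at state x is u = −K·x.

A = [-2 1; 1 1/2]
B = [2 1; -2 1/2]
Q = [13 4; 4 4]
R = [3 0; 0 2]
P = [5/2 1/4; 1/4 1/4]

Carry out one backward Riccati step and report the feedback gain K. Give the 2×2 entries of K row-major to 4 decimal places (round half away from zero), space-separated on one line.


-0.5700 0.2400 -0.4800 0.3600

BᵀP = [4.5000 0.0000; 2.6250 0.3750]
S = R + BᵀPB = [3 0; 0 2] + [9.0000 4.5000; 4.5000 2.8125] = [12.0000 4.5000; 4.5000 4.8125]
BᵀPA = [-9.0000 4.5000; -4.8750 2.8125]
K = S⁻¹·BᵀPA = [-0.5700 0.2400; -0.4800 0.3600]
A−BK = [-0.3800 0.1600; 0.1000 0.8000]
AᵀP(A−BK) = [1.7800 -0.9600; -0.9600 0.7200]
P' = Q + AᵀP(A−BK) = [14.7800 3.0400; 3.0400 4.7200]
tr(P') = 19.5000


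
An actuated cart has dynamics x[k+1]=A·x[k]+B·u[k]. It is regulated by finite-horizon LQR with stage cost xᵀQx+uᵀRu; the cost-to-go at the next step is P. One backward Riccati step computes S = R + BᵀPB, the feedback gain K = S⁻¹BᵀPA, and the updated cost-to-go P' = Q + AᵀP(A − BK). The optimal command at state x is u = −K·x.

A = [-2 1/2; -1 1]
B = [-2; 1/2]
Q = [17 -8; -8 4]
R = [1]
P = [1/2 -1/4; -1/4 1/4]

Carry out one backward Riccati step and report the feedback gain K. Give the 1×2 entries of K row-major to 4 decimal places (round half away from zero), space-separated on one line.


0.4561 0.0175

BᵀP = [-1.1250 0.6250]
S = R + BᵀPB = [1] + [2.5625] = [3.5625]
BᵀPA = [1.6250 0.0625]
K = S⁻¹·BᵀPA = [0.4561 0.0175]
A−BK = [-1.0877 0.5351; -1.2281 0.9912]
AᵀP(A−BK) = [0.5088 -0.1535; -0.1535 0.1239]
P' = Q + AᵀP(A−BK) = [17.5088 -8.1535; -8.1535 4.1239]
tr(P') = 21.6327


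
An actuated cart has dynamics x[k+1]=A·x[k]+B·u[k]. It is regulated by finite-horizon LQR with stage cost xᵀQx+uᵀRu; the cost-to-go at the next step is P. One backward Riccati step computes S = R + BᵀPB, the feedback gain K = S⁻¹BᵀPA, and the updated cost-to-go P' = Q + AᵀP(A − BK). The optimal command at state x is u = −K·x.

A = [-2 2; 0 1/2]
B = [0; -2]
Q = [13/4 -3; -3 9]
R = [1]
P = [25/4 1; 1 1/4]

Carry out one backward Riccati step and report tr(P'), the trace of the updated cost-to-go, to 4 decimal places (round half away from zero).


BᵀP = [-2.0000 -0.5000]
S = R + BᵀPB = [1] + [1.0000] = [2.0000]
BᵀPA = [4.0000 -4.2500]
K = S⁻¹·BᵀPA = [2.0000 -2.1250]
A−BK = [-2.0000 2.0000; 4.0000 -3.7500]
AᵀP(A−BK) = [17.0000 -17.5000; -17.5000 18.0313]
P' = Q + AᵀP(A−BK) = [20.2500 -20.5000; -20.5000 27.0313]
tr(P') = 47.2813

47.2813


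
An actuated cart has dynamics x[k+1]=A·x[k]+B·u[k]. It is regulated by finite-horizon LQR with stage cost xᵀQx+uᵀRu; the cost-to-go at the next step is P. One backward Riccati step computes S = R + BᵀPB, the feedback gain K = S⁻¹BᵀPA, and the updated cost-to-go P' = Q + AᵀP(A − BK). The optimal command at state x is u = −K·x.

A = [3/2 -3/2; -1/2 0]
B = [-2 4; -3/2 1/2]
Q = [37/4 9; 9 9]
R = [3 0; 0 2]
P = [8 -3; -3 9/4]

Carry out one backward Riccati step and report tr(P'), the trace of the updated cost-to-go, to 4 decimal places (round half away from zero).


BᵀP = [-11.5000 2.6250; 30.5000 -10.8750]
S = R + BᵀPB = [3 0; 0 2] + [19.0625 -44.6875; -44.6875 116.5625] = [22.0625 -44.6875; -44.6875 118.5625]
BᵀPA = [-18.5625 17.2500; 51.1875 -45.7500]
K = S⁻¹·BᵀPA = [0.1400 0.0012; 0.4845 -0.3854]
A−BK = [-0.1580 0.0441; -0.5323 0.1945]
AᵀP(A−BK) = [0.8608 -0.4990; -0.4990 0.3463]
P' = Q + AᵀP(A−BK) = [10.1108 8.5010; 8.5010 9.3463]
tr(P') = 19.4572

19.4572


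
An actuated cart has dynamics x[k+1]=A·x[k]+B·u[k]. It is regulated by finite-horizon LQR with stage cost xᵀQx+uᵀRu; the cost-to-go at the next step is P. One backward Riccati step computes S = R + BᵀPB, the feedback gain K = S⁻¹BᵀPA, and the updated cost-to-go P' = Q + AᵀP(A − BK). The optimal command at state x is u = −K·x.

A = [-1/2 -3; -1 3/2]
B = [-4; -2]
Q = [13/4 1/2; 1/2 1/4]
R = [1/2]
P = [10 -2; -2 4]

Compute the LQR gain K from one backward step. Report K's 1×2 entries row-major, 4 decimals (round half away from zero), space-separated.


BᵀP = [-36.0000 0.0000]
S = R + BᵀPB = [1/2] + [144.0000] = [144.5000]
BᵀPA = [18.0000 108.0000]
K = S⁻¹·BᵀPA = [0.1246 0.7474]
A−BK = [-0.0017 -0.0104; -0.7509 2.9948]
AᵀP(A−BK) = [2.2578 -8.9533; -8.9533 36.2803]
P' = Q + AᵀP(A−BK) = [5.5078 -8.4533; -8.4533 36.5303]
tr(P') = 42.0381

0.1246 0.7474


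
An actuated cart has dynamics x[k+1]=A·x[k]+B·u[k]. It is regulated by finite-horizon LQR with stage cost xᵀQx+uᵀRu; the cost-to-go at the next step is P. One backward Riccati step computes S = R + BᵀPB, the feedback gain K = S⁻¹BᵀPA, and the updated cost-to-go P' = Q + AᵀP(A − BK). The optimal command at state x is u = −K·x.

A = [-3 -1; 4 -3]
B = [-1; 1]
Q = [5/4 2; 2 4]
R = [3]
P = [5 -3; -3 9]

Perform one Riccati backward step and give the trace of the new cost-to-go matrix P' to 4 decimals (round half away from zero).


BᵀP = [-8.0000 12.0000]
S = R + BᵀPB = [3] + [20.0000] = [23.0000]
BᵀPA = [72.0000 -28.0000]
K = S⁻¹·BᵀPA = [3.1304 -1.2174]
A−BK = [0.1304 -2.2174; 0.8696 -1.7826]
AᵀP(A−BK) = [35.6087 -20.3478; -20.3478 33.9130]
P' = Q + AᵀP(A−BK) = [36.8587 -18.3478; -18.3478 37.9130]
tr(P') = 74.7717

74.7717


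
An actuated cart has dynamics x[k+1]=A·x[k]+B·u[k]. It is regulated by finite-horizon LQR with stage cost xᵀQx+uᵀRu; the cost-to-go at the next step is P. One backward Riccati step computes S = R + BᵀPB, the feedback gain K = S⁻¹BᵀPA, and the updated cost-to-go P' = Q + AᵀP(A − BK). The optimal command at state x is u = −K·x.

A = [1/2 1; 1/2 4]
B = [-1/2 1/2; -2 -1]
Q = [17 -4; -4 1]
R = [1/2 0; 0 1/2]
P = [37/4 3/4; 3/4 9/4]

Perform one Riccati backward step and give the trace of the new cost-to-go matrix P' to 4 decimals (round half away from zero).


20.1458

BᵀP = [-6.1250 -4.8750; 3.8750 -1.8750]
S = R + BᵀPB = [1/2 0; 0 1/2] + [12.8125 1.8125; 1.8125 3.8125] = [13.3125 1.8125; 1.8125 4.3125]
BᵀPA = [-5.5000 -25.6250; 1.0000 -3.6250]
K = S⁻¹·BᵀPA = [-0.4717 -1.9203; 0.4301 -0.0335]
A−BK = [0.0491 0.0566; -0.0133 0.1259]
AᵀP(A−BK) = [0.2255 0.4717; 0.4717 1.9203]
P' = Q + AᵀP(A−BK) = [17.2255 -3.5283; -3.5283 2.9203]
tr(P') = 20.1458


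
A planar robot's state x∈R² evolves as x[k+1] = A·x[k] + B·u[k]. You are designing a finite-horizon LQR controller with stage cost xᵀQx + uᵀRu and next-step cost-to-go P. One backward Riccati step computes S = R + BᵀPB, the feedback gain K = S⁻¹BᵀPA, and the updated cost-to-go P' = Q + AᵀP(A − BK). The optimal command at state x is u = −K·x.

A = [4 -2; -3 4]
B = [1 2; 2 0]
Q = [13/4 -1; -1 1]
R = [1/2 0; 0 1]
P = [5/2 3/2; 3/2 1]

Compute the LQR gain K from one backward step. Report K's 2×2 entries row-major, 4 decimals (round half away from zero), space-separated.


BᵀP = [5.5000 3.5000; 5.0000 3.0000]
S = R + BᵀPB = [1/2 0; 0 1] + [12.5000 11.0000; 11.0000 10.0000] = [13.0000 11.0000; 11.0000 11.0000]
BᵀPA = [11.5000 3.0000; 11.0000 2.0000]
K = S⁻¹·BᵀPA = [0.2500 0.5000; 0.7500 -0.3182]
A−BK = [2.2500 -1.8636; -3.5000 3.0000]
AᵀP(A−BK) = [1.8750 -1.2500; -1.2500 1.1364]
P' = Q + AᵀP(A−BK) = [5.1250 -2.2500; -2.2500 2.1364]
tr(P') = 7.2614

0.2500 0.5000 0.7500 -0.3182


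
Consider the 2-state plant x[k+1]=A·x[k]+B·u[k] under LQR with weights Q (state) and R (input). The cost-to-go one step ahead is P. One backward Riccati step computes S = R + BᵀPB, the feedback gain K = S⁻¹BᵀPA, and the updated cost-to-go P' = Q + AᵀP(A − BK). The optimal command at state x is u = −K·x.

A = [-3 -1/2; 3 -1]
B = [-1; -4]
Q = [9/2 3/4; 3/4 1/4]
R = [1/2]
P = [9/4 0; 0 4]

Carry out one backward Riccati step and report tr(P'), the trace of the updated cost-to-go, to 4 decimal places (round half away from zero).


35.6774

BᵀP = [-2.2500 -16.0000]
S = R + BᵀPB = [1/2] + [66.2500] = [66.7500]
BᵀPA = [-41.2500 17.1250]
K = S⁻¹·BᵀPA = [-0.6180 0.2566]
A−BK = [-3.6180 -0.2434; 0.5281 0.0262]
AᵀP(A−BK) = [30.7584 1.9579; 1.9579 0.1690]
P' = Q + AᵀP(A−BK) = [35.2584 2.7079; 2.7079 0.4190]
tr(P') = 35.6774


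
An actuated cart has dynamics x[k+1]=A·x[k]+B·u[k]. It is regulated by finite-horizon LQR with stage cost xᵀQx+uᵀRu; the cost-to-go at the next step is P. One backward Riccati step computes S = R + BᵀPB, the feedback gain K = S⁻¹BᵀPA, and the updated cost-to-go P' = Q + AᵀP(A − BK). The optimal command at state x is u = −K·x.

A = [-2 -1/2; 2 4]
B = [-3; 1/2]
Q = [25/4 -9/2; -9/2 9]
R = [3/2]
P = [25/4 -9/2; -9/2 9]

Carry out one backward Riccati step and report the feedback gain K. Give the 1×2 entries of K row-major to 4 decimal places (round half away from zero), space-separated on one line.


1.0612 1.1224

BᵀP = [-21.0000 18.0000]
S = R + BᵀPB = [3/2] + [72.0000] = [73.5000]
BᵀPA = [78.0000 82.5000]
K = S⁻¹·BᵀPA = [1.0612 1.1224]
A−BK = [1.1837 2.8673; 1.4694 3.4388]
AᵀP(A−BK) = [14.2245 31.1990; 31.1990 70.9605]
P' = Q + AᵀP(A−BK) = [20.4745 26.6990; 26.6990 79.9605]
tr(P') = 100.4349


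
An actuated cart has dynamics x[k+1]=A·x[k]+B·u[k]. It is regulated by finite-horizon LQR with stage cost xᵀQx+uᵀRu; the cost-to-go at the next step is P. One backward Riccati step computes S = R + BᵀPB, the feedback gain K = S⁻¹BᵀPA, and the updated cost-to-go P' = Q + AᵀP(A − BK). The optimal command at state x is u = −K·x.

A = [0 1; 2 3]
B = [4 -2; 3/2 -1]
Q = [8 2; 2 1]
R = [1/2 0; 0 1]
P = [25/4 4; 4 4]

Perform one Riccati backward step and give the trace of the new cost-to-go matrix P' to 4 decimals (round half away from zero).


BᵀP = [31.0000 22.0000; -16.5000 -12.0000]
S = R + BᵀPB = [1/2 0; 0 1] + [157.0000 -84.0000; -84.0000 45.0000] = [157.5000 -84.0000; -84.0000 46.0000]
BᵀPA = [44.0000 97.0000; -24.0000 -52.5000]
K = S⁻¹·BᵀPA = [0.0423 0.2751; -0.4444 -0.6389]
A−BK = [-1.0582 -1.3783; 1.4921 1.9484]
AᵀP(A−BK) = [3.4709 4.5608; 4.5608 6.0205]
P' = Q + AᵀP(A−BK) = [11.4709 6.5608; 6.5608 7.0205]
tr(P') = 18.4914

18.4914


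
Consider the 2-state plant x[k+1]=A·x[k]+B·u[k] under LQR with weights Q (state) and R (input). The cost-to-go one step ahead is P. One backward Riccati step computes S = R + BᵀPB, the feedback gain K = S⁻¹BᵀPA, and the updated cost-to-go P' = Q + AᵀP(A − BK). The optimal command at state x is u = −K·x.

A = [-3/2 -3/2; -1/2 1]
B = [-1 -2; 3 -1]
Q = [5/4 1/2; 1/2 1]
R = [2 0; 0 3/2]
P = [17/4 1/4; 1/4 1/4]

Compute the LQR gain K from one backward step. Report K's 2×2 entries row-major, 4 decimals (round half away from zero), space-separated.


BᵀP = [-3.5000 0.5000; -8.7500 -0.7500]
S = R + BᵀPB = [2 0; 0 3/2] + [5.0000 6.5000; 6.5000 18.2500] = [7.0000 6.5000; 6.5000 19.7500]
BᵀPA = [5.0000 5.7500; 13.5000 12.3750]
K = S⁻¹·BᵀPA = [0.1146 0.3451; 0.6458 0.5130]
A−BK = [-0.0938 -0.1289; -0.1979 0.4779]
AᵀP(A−BK) = [0.7083 0.5990; 0.5990 0.7298]
P' = Q + AᵀP(A−BK) = [1.9583 1.0990; 1.0990 1.7298]
tr(P') = 3.6882

0.1146 0.3451 0.6458 0.5130


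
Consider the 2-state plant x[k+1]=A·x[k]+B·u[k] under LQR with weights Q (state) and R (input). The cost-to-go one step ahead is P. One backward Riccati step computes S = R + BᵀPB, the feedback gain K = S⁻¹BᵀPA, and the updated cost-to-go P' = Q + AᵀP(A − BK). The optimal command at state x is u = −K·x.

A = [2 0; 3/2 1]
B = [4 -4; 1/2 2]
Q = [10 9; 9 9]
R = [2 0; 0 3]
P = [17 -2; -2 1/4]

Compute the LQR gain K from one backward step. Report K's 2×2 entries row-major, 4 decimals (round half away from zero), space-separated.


BᵀP = [67.0000 -7.8750; -72.0000 8.5000]
S = R + BᵀPB = [2 0; 0 3] + [264.0625 -283.7500; -283.7500 305.0000] = [266.0625 -283.7500; -283.7500 308.0000]
BᵀPA = [122.1875 -7.8750; -131.2500 8.5000]
K = S⁻¹·BᵀPA = [0.2732 -0.0095; -0.1744 0.0188]
A−BK = [0.2094 0.1134; 1.7123 0.9671]
AᵀP(A−BK) = [0.2848 0.0092; 0.0092 0.0150]
P' = Q + AᵀP(A−BK) = [10.2848 9.0092; 9.0092 9.0150]
tr(P') = 19.2998

0.2732 -0.0095 -0.1744 0.0188


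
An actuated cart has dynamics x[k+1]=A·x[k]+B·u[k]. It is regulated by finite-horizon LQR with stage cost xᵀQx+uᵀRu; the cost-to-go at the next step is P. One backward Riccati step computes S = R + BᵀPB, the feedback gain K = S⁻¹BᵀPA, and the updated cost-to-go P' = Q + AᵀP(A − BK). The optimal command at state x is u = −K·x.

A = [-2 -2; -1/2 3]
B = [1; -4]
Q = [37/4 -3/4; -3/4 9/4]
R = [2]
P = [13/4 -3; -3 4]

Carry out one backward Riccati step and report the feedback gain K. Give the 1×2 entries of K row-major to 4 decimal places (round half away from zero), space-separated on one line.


-0.2252 -0.9383

BᵀP = [15.2500 -19.0000]
S = R + BᵀPB = [2] + [91.2500] = [93.2500]
BᵀPA = [-21.0000 -87.5000]
K = S⁻¹·BᵀPA = [-0.2252 -0.9383]
A−BK = [-1.7748 -1.0617; -1.4008 -0.7534]
AᵀP(A−BK) = [3.2708 2.2949; 2.2949 2.8954]
P' = Q + AᵀP(A−BK) = [12.5208 1.5449; 1.5449 5.1454]
tr(P') = 17.6662


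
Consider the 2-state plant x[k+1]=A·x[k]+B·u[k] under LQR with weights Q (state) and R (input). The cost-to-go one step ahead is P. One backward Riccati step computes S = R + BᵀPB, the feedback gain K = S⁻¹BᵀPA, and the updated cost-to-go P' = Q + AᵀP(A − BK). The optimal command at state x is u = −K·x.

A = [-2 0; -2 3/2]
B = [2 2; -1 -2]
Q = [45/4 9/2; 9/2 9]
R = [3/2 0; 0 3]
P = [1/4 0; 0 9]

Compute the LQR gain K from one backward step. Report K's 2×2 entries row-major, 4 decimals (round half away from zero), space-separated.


BᵀP = [0.5000 -9.0000; 0.5000 -18.0000]
S = R + BᵀPB = [3/2 0; 0 3] + [10.0000 19.0000; 19.0000 37.0000] = [11.5000 19.0000; 19.0000 40.0000]
BᵀPA = [17.0000 -13.5000; 35.0000 -27.0000]
K = S⁻¹·BᵀPA = [0.1515 -0.2727; 0.8030 -0.5455]
A−BK = [-3.9091 1.6364; -0.2424 0.1364]
AᵀP(A−BK) = [6.3182 -3.2727; -3.2727 1.8409]
P' = Q + AᵀP(A−BK) = [17.5682 1.2273; 1.2273 10.8409]
tr(P') = 28.4091

0.1515 -0.2727 0.8030 -0.5455
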